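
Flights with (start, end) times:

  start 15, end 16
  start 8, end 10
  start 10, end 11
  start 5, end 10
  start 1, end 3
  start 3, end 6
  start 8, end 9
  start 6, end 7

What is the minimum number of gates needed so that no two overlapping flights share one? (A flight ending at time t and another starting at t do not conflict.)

3

Count concurrent intervals with a sweep; the peak is the room count.
Events (time:±→running): 1:+→1 3:-→0 3:+→1 5:+→2 6:-→1 6:+→2 7:-→1 8:+→2 8:+→3 … peak 3.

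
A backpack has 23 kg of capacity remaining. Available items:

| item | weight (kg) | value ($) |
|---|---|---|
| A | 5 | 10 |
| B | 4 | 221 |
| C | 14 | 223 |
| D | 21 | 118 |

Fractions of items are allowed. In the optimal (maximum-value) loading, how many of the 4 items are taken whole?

2

Ratios (sorted): B 55.25, C 15.93, D 5.62, A 2.00
take B (4 @ 221); take C (14 @ 223); take 5/21 of D → 28.10. Capacity used 23/23.
2 item(s) taken whole; one partial (take 5/21 of D).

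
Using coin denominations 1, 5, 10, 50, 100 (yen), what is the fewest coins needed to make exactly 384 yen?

11

384 = 3×100 + 1×50 + 3×10 + 4×1
Total coins = 3 + 1 + 3 + 4 = 11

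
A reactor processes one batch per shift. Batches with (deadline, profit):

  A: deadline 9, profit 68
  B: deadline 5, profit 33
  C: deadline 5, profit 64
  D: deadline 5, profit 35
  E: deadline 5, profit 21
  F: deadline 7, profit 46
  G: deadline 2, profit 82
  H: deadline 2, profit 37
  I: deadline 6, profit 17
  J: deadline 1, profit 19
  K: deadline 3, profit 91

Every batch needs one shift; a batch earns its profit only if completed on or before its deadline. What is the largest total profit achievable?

Take jobs in profit order; each goes to the latest open slot no later than its deadline.
By profit: K(d3,91), G(d2,82), A(d9,68), C(d5,64), F(d7,46), H(d2,37), D(d5,35), B(d5,33), E(d5,21), J(d1,19), I(d6,17)
K→slot 3; G→slot 2; A→slot 9; C→slot 5; F→slot 7; H→slot 1; D→slot 4; B skipped; E skipped; J skipped; I→slot 6.
Profit = 37 + 82 + 91 + 35 + 64 + 17 + 46 + 68 = 440

440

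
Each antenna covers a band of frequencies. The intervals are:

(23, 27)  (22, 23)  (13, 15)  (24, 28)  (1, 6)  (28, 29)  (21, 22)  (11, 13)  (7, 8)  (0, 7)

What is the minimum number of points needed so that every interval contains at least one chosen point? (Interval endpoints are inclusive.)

Process intervals by earliest right end; each time one isn't hit yet, stab at its right endpoint.
By right end: [1,6]  [0,7]  [7,8]  [11,13]  [13,15]  [21,22]  [22,23]  [23,27]  [24,28]  [28,29]
[1,6] uncovered → point at 6; [7,8] uncovered → point at 8; [11,13] uncovered → point at 13; [21,22] uncovered → point at 22; [23,27] uncovered → point at 27; [28,29] uncovered → point at 29.
Points: 6, 8, 13, 22, 27, 29 (6 total).

6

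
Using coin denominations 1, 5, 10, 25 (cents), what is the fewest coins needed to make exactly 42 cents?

5

42 = 1×25 + 1×10 + 1×5 + 2×1
Total coins = 1 + 1 + 1 + 2 = 5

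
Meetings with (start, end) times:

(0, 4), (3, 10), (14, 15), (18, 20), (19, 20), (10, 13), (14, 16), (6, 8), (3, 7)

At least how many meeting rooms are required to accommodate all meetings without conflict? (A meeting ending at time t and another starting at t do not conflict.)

Events (time:±→running): 0:+→1 3:+→2 3:+→3 … peak 3.

3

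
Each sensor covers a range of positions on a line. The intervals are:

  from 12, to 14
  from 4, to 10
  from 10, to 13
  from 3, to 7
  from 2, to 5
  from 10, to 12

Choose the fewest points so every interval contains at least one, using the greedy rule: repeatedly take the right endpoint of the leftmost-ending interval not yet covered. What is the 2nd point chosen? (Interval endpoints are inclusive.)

By right end: [2,5]  [3,7]  [4,10]  [10,12]  [10,13]  [12,14]
[2,5] uncovered → point at 5; [10,12] uncovered → point at 12.
Points: 5, 12 (2 total).

12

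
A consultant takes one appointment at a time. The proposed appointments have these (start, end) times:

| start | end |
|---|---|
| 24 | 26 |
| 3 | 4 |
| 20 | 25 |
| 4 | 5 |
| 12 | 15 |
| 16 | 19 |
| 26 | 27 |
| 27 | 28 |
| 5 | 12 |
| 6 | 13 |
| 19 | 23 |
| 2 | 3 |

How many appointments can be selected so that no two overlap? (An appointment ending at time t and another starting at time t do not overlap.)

10

Order by finish time; keep every interval that doesn't clash with the previous kept one.
Sorted by end: (2,3)  (3,4)  (4,5)  (5,12)  (6,13)  (12,15)  (16,19)  (19,23)  (20,25)  (24,26)  (26,27)  (27,28)
take (2,3); take (3,4); take (4,5); take (5,12); take (12,15); take (16,19); take (19,23); take (24,26); take (26,27); take (27,28).
Selected 10 appointments.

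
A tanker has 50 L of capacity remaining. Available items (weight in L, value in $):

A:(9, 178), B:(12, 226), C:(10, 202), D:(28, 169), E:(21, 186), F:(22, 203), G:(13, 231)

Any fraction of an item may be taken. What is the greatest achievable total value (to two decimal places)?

Sort by value per unit weight and fill in that order.
Order: C (202/10=20.20) > A (178/9=19.78) > B (226/12=18.83) > G (231/13=17.77) > F (203/22=9.23) > E (186/21=8.86) > D (169/28=6.04)
Fill: take C (10 @ 202) → take A (9 @ 178) → take B (12 @ 226) → take G (13 @ 231) → take 6/22 of F → 55.36; 50/50 used.
Total value = 892.36

892.36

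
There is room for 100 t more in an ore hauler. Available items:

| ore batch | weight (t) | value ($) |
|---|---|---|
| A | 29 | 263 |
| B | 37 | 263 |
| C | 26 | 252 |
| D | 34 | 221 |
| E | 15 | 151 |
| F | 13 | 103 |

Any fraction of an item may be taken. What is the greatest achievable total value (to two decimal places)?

Sort by value per unit weight and fill in that order.
Ratios (sorted): E 10.07, C 9.69, A 9.07, F 7.92, B 7.11, D 6.50
take E (15 @ 151); take C (26 @ 252); take A (29 @ 263); take F (13 @ 103); take 17/37 of B → 120.84. Capacity used 100/100.
Total value = 889.84

889.84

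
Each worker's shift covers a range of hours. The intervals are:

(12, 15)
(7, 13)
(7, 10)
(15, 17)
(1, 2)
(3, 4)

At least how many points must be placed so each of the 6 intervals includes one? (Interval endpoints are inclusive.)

4

Sort by right endpoint; whenever an interval is uncovered, place a point at its right end.
Sorted: [1,2] [3,4] [7,10] [7,13] [12,15] [15,17]
{[1,2]} hit by 2; {[3,4]} hit by 4; {[7,10],[7,13]} hit by 10; {[12,15],[15,17]} hit by 15.
Points: 2, 4, 10, 15 (4 total).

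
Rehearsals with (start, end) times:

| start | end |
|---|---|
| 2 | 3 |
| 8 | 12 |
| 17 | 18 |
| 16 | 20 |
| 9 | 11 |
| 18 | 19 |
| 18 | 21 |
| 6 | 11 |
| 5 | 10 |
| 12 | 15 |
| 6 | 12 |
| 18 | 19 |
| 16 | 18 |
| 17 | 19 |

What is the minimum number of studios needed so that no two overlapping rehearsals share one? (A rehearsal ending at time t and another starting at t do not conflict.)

5

Count concurrent intervals with a sweep; the peak is the room count.
starts: [2, 5, 6, 6, 8, 9, 12, 16, 16, 17, 17, 18, 18, 18]
ends:   [3, 10, 11, 11, 12, 12, 15, 18, 18, 19, 19, 19, 20, 21]
s2→1 e3→0 s5→1 s6→2 s6→3 s8→4 s9→5  — peak 5.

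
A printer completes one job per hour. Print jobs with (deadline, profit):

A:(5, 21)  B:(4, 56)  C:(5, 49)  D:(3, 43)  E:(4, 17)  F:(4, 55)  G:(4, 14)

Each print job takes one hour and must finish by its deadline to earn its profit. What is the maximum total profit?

Profit order: B=56 F=55 C=49 D=43 A=21 E=17 G=14
Assign: B→slot 4, F→slot 3, C→slot 5, D→slot 2, A→slot 1, E skipped, G skipped.
Slots: [1:A] [2:D] [3:F] [4:B] [5:C]
Profit = 21 + 43 + 55 + 56 + 49 = 224

224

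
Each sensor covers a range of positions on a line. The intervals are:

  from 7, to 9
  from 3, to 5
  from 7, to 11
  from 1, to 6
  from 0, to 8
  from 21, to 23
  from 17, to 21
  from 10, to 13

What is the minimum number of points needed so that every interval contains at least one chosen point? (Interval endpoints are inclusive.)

4

Process intervals by earliest right end; each time one isn't hit yet, stab at its right endpoint.
Sorted: [3,5] [1,6] [0,8] [7,9] [7,11] [10,13] [17,21] [21,23]
{[3,5],[1,6],[0,8]} hit by 5; {[7,9],[7,11]} hit by 9; {[10,13]} hit by 13; {[17,21],[21,23]} hit by 21.
Points: 5, 9, 13, 21 (4 total).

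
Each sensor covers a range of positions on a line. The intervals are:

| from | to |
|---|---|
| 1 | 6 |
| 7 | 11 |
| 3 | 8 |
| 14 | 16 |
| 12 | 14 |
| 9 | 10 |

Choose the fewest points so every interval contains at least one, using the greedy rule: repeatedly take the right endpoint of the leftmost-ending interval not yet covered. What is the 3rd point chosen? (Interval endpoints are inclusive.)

14

Sorted: [1,6] [3,8] [9,10] [7,11] [12,14] [14,16]
{[1,6],[3,8]} hit by 6; {[9,10],[7,11]} hit by 10; {[12,14],[14,16]} hit by 14.
Points: 6, 10, 14 (3 total).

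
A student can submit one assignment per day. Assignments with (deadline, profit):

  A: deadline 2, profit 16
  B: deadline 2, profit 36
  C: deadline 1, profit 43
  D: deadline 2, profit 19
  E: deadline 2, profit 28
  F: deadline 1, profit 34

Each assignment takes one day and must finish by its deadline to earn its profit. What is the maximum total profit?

79

Profit order: C=43 B=36 F=34 E=28 D=19 A=16
Assign: C→slot 1, B→slot 2, F skipped, E skipped, D skipped, A skipped.
Slots: [1:C] [2:B]
Profit = 43 + 36 = 79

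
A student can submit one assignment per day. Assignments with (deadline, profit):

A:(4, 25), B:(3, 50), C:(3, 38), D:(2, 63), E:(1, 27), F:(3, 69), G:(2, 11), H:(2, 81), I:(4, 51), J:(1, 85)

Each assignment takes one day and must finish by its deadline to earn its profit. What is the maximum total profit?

By profit: J(d1,85), H(d2,81), F(d3,69), D(d2,63), I(d4,51), B(d3,50), C(d3,38), E(d1,27), A(d4,25), G(d2,11)
J→slot 1; H→slot 2; F→slot 3; D skipped; I→slot 4; B skipped; C skipped; E skipped; A skipped; G skipped.
Profit = 85 + 81 + 69 + 51 = 286

286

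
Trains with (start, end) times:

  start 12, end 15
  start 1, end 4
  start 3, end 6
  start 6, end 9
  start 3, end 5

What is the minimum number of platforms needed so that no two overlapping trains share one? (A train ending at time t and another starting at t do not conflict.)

3

starts: [1, 3, 3, 6, 12]
ends:   [4, 5, 6, 9, 15]
s1→1 s3→2 s3→3  — peak 3.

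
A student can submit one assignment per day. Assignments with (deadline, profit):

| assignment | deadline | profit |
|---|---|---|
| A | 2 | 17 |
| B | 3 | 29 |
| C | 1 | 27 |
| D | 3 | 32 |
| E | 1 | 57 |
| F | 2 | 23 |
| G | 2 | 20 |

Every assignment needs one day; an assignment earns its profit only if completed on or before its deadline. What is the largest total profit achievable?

Take jobs in profit order; each goes to the latest open slot no later than its deadline.
By profit: E(d1,57), D(d3,32), B(d3,29), C(d1,27), F(d2,23), G(d2,20), A(d2,17)
E→slot 1; D→slot 3; B→slot 2; C skipped; F skipped; G skipped; A skipped.
Profit = 57 + 29 + 32 = 118

118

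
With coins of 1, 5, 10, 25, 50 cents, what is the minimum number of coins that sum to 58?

5

Greedy: take as many of the largest coin as possible, then repeat with the remainder.
58 = 1×50 + 1×5 + 3×1
Total coins = 1 + 1 + 3 = 5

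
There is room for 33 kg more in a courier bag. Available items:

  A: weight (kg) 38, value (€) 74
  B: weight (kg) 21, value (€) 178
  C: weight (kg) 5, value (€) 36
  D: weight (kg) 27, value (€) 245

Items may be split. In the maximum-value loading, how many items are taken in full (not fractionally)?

1

Order: D (245/27=9.07) > B (178/21=8.48) > C (36/5=7.20) > A (74/38=1.95)
Fill: take D (27 @ 245) → take 6/21 of B → 50.86; 33/33 used.
1 item(s) taken whole; one partial (take 6/21 of B).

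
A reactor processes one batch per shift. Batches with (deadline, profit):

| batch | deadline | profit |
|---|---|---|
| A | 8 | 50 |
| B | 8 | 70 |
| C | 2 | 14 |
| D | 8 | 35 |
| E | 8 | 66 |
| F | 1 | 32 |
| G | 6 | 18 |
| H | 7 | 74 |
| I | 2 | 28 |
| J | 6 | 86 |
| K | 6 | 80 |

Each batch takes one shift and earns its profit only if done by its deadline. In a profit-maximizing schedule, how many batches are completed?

Take jobs in profit order; each goes to the latest open slot no later than its deadline.
By profit: J(d6,86), K(d6,80), H(d7,74), B(d8,70), E(d8,66), A(d8,50), D(d8,35), F(d1,32), I(d2,28), G(d6,18), C(d2,14)
J→slot 6; K→slot 5; H→slot 7; B→slot 8; E→slot 4; A→slot 3; D→slot 2; F→slot 1; I skipped; G skipped; C skipped.
8 of 11 scheduled.

8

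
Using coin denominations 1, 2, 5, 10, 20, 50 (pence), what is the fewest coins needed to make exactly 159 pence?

6

Use the largest denomination that fits, subtract, and repeat.
159 = 3×50 + 1×5 + 2×2
Total coins = 3 + 1 + 2 = 6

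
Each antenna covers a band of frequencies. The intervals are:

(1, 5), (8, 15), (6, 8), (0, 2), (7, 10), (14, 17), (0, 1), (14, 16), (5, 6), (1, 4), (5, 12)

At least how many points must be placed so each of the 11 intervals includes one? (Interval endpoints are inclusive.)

Sorted: [0,1] [0,2] [1,4] [1,5] [5,6] [6,8] [7,10] [5,12] [8,15] [14,16] [14,17]
{[0,1],[0,2],[1,4],[1,5]} hit by 1; {[5,6],[6,8]} hit by 6; {[7,10],[5,12],[8,15]} hit by 10; {[14,16],[14,17]} hit by 16.
Points: 1, 6, 10, 16 (4 total).

4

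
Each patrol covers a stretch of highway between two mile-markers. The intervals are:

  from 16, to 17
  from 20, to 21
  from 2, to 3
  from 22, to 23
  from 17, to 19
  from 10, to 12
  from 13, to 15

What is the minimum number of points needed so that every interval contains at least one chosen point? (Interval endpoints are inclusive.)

Sorted: [2,3] [10,12] [13,15] [16,17] [17,19] [20,21] [22,23]
{[2,3]} hit by 3; {[10,12]} hit by 12; {[13,15]} hit by 15; {[16,17],[17,19]} hit by 17; {[20,21]} hit by 21; {[22,23]} hit by 23.
Points: 3, 12, 15, 17, 21, 23 (6 total).

6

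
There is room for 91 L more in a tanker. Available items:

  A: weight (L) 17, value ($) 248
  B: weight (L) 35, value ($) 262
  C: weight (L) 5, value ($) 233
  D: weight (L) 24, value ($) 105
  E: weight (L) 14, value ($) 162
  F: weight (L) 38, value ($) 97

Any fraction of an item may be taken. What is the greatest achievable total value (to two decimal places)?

992.50

Sort by value per unit weight and fill in that order.
Ratios (sorted): C 46.60, A 14.59, E 11.57, B 7.49, D 4.38, F 2.55
take C (5 @ 233); take A (17 @ 248); take E (14 @ 162); take B (35 @ 262); take 20/24 of D → 87.50. Capacity used 91/91.
Total value = 992.50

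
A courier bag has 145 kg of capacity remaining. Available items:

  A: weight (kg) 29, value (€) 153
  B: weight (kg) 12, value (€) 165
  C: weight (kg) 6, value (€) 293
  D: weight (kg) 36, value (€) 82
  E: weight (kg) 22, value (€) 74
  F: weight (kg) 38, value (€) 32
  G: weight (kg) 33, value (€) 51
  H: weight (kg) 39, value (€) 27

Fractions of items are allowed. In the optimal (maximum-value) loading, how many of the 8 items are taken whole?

6

Order: C (293/6=48.83) > B (165/12=13.75) > A (153/29=5.28) > E (74/22=3.36) > D (82/36=2.28) > G (51/33=1.55) > F (32/38=0.84) > H (27/39=0.69)
Fill: take C (6 @ 293) → take B (12 @ 165) → take A (29 @ 153) → take E (22 @ 74) → take D (36 @ 82) → take G (33 @ 51) → take 7/38 of F → 5.89; 145/145 used.
6 item(s) taken whole; one partial (take 7/38 of F).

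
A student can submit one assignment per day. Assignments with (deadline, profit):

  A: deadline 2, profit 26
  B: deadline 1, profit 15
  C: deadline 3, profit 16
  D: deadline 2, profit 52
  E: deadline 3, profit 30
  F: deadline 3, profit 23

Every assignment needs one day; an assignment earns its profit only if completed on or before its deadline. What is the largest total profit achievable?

Sort by profit descending; place each in the latest free slot ≤ its deadline.
Profit order: D=52 E=30 A=26 F=23 C=16 B=15
Assign: D→slot 2, E→slot 3, A→slot 1, F skipped, C skipped, B skipped.
Slots: [1:A] [2:D] [3:E]
Profit = 26 + 52 + 30 = 108

108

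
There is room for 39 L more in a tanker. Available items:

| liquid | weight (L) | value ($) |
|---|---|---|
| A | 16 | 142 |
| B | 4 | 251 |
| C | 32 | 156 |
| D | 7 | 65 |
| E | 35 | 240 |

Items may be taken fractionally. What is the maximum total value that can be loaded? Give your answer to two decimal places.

Ratios (sorted): B 62.75, D 9.29, A 8.88, E 6.86, C 4.88
take B (4 @ 251); take D (7 @ 65); take A (16 @ 142); take 12/35 of E → 82.29. Capacity used 39/39.
Total value = 540.29

540.29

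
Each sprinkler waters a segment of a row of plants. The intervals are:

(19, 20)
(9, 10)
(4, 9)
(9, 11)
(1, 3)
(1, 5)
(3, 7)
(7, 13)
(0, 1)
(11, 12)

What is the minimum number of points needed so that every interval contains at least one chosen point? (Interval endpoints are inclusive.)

5

Sorted: [0,1] [1,3] [1,5] [3,7] [4,9] [9,10] [9,11] [11,12] [7,13] [19,20]
{[0,1],[1,3],[1,5]} hit by 1; {[3,7],[4,9]} hit by 7; {[9,10],[9,11]} hit by 10; {[11,12],[7,13]} hit by 12; {[19,20]} hit by 20.
Points: 1, 7, 10, 12, 20 (5 total).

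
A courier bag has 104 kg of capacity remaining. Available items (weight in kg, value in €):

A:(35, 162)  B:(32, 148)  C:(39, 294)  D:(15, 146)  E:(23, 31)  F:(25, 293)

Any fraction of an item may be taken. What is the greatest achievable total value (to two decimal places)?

848.71

Ratios (sorted): F 11.72, D 9.73, C 7.54, A 4.63, B 4.62, E 1.35
take F (25 @ 293); take D (15 @ 146); take C (39 @ 294); take 25/35 of A → 115.71. Capacity used 104/104.
Total value = 848.71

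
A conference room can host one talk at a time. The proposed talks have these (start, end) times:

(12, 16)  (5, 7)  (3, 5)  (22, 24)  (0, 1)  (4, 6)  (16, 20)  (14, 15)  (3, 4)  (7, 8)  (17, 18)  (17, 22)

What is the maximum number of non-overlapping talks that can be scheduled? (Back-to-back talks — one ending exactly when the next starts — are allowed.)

Order by finish time; keep every interval that doesn't clash with the previous kept one.
Sorted by end: (0,1)  (3,4)  (3,5)  (4,6)  (5,7)  (7,8)  (14,15)  (12,16)  (17,18)  (16,20)  (17,22)  (22,24)
take (0,1); take (3,4); take (4,6); skip (5,7); take (7,8); take (14,15); take (17,18); take (22,24).
Selected 7 talks.

7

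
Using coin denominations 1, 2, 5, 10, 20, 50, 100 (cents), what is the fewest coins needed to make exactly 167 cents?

5

167 − 1×100→67 − 1×50→17 − 1×10→7 − 1×5→2 − 1×2→0
Total coins = 1 + 1 + 1 + 1 + 1 = 5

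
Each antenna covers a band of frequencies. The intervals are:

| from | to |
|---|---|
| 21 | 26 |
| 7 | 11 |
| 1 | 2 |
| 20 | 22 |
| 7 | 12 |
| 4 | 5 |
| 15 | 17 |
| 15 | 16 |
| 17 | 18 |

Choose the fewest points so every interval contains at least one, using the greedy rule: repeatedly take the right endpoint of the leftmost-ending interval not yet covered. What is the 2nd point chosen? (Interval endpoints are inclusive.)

Process intervals by earliest right end; each time one isn't hit yet, stab at its right endpoint.
By right end: [1,2]  [4,5]  [7,11]  [7,12]  [15,16]  [15,17]  [17,18]  [20,22]  [21,26]
[1,2] uncovered → point at 2; [4,5] uncovered → point at 5; [7,11] uncovered → point at 11; [15,16] uncovered → point at 16; [17,18] uncovered → point at 18; [20,22] uncovered → point at 22.
Points: 2, 5, 11, 16, 18, 22 (6 total).

5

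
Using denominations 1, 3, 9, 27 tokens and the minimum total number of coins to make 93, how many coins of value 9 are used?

Use the largest denomination that fits, subtract, and repeat.
93 − 3×27→12 − 1×9→3 − 1×3→0
Count of 9: 1

1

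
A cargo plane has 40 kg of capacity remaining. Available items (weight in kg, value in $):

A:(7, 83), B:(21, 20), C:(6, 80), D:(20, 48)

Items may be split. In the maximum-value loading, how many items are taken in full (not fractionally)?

3

Ratios (sorted): C 13.33, A 11.86, D 2.40, B 0.95
take C (6 @ 80); take A (7 @ 83); take D (20 @ 48); take 7/21 of B → 6.67. Capacity used 40/40.
3 item(s) taken whole; one partial (take 7/21 of B).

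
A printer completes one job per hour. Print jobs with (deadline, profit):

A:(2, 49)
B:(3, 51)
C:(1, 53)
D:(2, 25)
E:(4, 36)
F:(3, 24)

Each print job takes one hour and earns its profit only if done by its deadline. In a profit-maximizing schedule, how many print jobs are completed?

4

Profit order: C=53 B=51 A=49 E=36 D=25 F=24
Assign: C→slot 1, B→slot 3, A→slot 2, E→slot 4, D skipped, F skipped.
Slots: [1:C] [2:A] [3:B] [4:E]
4 of 6 scheduled.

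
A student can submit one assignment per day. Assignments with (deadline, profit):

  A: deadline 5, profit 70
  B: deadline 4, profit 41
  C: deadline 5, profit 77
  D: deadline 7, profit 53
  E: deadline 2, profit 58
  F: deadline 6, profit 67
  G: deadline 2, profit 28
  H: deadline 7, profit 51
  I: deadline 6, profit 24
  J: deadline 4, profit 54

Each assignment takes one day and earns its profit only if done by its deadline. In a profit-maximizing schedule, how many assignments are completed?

7

Sort by profit descending; place each in the latest free slot ≤ its deadline.
By profit: C(d5,77), A(d5,70), F(d6,67), E(d2,58), J(d4,54), D(d7,53), H(d7,51), B(d4,41), G(d2,28), I(d6,24)
C→slot 5; A→slot 4; F→slot 6; E→slot 2; J→slot 3; D→slot 7; H→slot 1; B skipped; G skipped; I skipped.
7 of 10 scheduled.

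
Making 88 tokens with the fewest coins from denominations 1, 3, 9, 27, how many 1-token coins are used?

1

Use the largest denomination that fits, subtract, and repeat.
88 = 3×27 + 2×3 + 1×1
Count of 1: 1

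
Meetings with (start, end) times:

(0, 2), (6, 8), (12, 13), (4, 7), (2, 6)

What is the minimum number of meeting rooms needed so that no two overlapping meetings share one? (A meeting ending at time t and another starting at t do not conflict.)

The answer is the maximum number of intervals overlapping at any instant.
starts: [0, 2, 4, 6, 12]
ends:   [2, 6, 7, 8, 13]
s0→1 e2→0 s2→1 s4→2  — peak 2.

2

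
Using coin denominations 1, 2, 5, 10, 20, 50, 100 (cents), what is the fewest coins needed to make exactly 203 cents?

4

203 = 2×100 + 1×2 + 1×1
Total coins = 2 + 1 + 1 = 4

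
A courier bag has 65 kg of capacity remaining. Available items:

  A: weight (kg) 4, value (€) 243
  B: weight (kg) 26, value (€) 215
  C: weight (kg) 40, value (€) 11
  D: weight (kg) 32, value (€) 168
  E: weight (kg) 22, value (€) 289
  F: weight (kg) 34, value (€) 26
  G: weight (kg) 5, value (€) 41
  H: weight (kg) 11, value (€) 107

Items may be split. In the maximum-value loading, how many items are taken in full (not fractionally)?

Sort by value per unit weight and fill in that order.
Ratios (sorted): A 60.75, E 13.14, H 9.73, B 8.27, G 8.20, D 5.25, F 0.76, C 0.28
take A (4 @ 243); take E (22 @ 289); take H (11 @ 107); take B (26 @ 215); take 2/5 of G → 16.40. Capacity used 65/65.
4 item(s) taken whole; one partial (take 2/5 of G).

4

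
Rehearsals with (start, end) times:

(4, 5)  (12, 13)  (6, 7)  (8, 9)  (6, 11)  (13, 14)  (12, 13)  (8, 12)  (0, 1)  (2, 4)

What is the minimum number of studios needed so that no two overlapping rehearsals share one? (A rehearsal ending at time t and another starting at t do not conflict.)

Count concurrent intervals with a sweep; the peak is the room count.
starts: [0, 2, 4, 6, 6, 8, 8, 12, 12, 13]
ends:   [1, 4, 5, 7, 9, 11, 12, 13, 13, 14]
s0→1 e1→0 s2→1 e4→0 s4→1 e5→0 s6→1 s6→2 e7→1 s8→2 s8→3  — peak 3.

3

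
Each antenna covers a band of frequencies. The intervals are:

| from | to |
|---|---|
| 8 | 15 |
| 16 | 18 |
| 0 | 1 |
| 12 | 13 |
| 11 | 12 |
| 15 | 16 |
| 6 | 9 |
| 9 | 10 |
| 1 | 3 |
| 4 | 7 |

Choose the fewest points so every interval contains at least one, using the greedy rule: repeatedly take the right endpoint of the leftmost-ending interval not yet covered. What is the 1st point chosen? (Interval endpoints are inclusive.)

Sorted: [0,1] [1,3] [4,7] [6,9] [9,10] [11,12] [12,13] [8,15] [15,16] [16,18]
{[0,1],[1,3]} hit by 1; {[4,7],[6,9]} hit by 7; {[9,10]} hit by 10; {[11,12],[12,13],[8,15]} hit by 12; {[15,16],[16,18]} hit by 16.
Points: 1, 7, 10, 12, 16 (5 total).

1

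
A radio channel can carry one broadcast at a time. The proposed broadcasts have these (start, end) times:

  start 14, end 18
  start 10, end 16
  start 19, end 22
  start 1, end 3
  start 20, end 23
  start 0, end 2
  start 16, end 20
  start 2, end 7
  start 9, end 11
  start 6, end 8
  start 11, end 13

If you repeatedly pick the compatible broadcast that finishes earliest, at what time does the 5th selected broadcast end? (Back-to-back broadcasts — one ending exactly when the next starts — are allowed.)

18

Sorted by end: (0,2)  (1,3)  (2,7)  (6,8)  (9,11)  (11,13)  (10,16)  (14,18)  (16,20)  (19,22)  (20,23)
take (0,2); take (2,7); skip (6,8); take (9,11); take (11,13); skip (10,16); take (14,18); take (19,22).
Selected: (0,2) (2,7) (9,11) (11,13) (14,18) (19,22)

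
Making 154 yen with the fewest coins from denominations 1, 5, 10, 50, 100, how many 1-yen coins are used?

Greedy: take as many of the largest coin as possible, then repeat with the remainder.
154 = 1×100 + 1×50 + 4×1
Count of 1: 4

4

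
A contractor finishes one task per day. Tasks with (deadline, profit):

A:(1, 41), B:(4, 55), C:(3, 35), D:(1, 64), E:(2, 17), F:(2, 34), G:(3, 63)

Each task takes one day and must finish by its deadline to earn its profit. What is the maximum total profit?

217

Sort by profit descending; place each in the latest free slot ≤ its deadline.
By profit: D(d1,64), G(d3,63), B(d4,55), A(d1,41), C(d3,35), F(d2,34), E(d2,17)
D→slot 1; G→slot 3; B→slot 4; A skipped; C→slot 2; F skipped; E skipped.
Profit = 64 + 35 + 63 + 55 = 217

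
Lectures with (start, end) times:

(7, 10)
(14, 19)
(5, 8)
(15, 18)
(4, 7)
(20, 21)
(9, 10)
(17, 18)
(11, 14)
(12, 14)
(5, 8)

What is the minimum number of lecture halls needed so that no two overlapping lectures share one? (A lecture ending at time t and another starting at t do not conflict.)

The answer is the maximum number of intervals overlapping at any instant.
starts: [4, 5, 5, 7, 9, 11, 12, 14, 15, 17, 20]
ends:   [7, 8, 8, 10, 10, 14, 14, 18, 18, 19, 21]
s4→1 s5→2 s5→3  — peak 3.

3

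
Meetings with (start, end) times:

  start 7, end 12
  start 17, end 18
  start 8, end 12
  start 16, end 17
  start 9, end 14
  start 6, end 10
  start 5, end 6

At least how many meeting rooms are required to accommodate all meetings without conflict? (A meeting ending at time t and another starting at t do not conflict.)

Count concurrent intervals with a sweep; the peak is the room count.
Events (time:±→running): 5:+→1 6:-→0 6:+→1 7:+→2 8:+→3 9:+→4 … peak 4.

4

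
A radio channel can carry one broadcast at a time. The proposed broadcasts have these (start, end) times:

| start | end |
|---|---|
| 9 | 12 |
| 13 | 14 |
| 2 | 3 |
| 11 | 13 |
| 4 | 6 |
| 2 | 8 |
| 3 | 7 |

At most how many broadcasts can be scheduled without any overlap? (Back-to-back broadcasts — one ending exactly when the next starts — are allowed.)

4

Order by finish time; keep every interval that doesn't clash with the previous kept one.
Sorted by end: (2,3)  (4,6)  (3,7)  (2,8)  (9,12)  (11,13)  (13,14)
take (2,3); take (4,6); take (9,12); take (13,14).
Selected 4 broadcasts.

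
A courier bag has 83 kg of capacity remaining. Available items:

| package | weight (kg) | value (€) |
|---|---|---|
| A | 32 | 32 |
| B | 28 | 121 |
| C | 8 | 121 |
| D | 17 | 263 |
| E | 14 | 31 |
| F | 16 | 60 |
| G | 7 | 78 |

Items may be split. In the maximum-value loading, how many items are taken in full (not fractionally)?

5

Order: D (263/17=15.47) > C (121/8=15.12) > G (78/7=11.14) > B (121/28=4.32) > F (60/16=3.75) > E (31/14=2.21) > A (32/32=1.00)
Fill: take D (17 @ 263) → take C (8 @ 121) → take G (7 @ 78) → take B (28 @ 121) → take F (16 @ 60) → take 7/14 of E → 15.50; 83/83 used.
5 item(s) taken whole; one partial (take 7/14 of E).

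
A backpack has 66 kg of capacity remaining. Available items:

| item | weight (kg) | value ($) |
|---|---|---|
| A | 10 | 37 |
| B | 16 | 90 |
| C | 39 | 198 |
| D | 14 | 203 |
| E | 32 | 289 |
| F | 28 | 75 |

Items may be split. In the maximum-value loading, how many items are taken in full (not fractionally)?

Greedy by value/weight ratio, highest first.
Order: D (203/14=14.50) > E (289/32=9.03) > B (90/16=5.62) > C (198/39=5.08) > A (37/10=3.70) > F (75/28=2.68)
Fill: take D (14 @ 203) → take E (32 @ 289) → take B (16 @ 90) → take 4/39 of C → 20.31; 66/66 used.
3 item(s) taken whole; one partial (take 4/39 of C).

3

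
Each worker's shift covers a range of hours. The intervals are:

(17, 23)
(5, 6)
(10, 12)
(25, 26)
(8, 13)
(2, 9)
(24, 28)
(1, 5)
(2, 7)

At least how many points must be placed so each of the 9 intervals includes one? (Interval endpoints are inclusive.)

By right end: [1,5]  [5,6]  [2,7]  [2,9]  [10,12]  [8,13]  [17,23]  [25,26]  [24,28]
[1,5] uncovered → point at 5; [10,12] uncovered → point at 12; [17,23] uncovered → point at 23; [25,26] uncovered → point at 26.
Points: 5, 12, 23, 26 (4 total).

4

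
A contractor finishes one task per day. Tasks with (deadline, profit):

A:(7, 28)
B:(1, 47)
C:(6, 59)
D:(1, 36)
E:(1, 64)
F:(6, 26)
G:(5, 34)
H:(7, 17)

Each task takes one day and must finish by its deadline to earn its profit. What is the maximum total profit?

228

Sort by profit descending; place each in the latest free slot ≤ its deadline.
By profit: E(d1,64), C(d6,59), B(d1,47), D(d1,36), G(d5,34), A(d7,28), F(d6,26), H(d7,17)
E→slot 1; C→slot 6; B skipped; D skipped; G→slot 5; A→slot 7; F→slot 4; H→slot 3.
Profit = 64 + 17 + 26 + 34 + 59 + 28 = 228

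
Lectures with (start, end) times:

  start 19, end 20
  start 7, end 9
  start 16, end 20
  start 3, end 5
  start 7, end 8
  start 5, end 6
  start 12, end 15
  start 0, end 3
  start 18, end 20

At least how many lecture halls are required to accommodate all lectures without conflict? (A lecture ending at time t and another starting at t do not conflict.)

starts: [0, 3, 5, 7, 7, 12, 16, 18, 19]
ends:   [3, 5, 6, 8, 9, 15, 20, 20, 20]
s0→1 e3→0 s3→1 e5→0 s5→1 e6→0 s7→1 s7→2 e8→1 e9→0 s12→1 e15→0 s16→1 s18→2 s19→3  — peak 3.

3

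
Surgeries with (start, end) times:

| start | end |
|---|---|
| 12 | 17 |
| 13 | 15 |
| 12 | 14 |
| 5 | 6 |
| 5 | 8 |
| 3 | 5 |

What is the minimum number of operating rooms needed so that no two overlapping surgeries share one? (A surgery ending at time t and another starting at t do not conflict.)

3

starts: [3, 5, 5, 12, 12, 13]
ends:   [5, 6, 8, 14, 15, 17]
s3→1 e5→0 s5→1 s5→2 e6→1 e8→0 s12→1 s12→2 s13→3  — peak 3.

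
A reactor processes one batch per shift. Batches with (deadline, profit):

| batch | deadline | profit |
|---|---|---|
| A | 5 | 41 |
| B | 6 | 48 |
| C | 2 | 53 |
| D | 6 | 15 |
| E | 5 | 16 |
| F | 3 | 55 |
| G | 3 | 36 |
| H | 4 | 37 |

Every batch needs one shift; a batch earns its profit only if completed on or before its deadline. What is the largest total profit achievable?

270

Profit order: F=55 C=53 B=48 A=41 H=37 G=36 E=16 D=15
Assign: F→slot 3, C→slot 2, B→slot 6, A→slot 5, H→slot 4, G→slot 1, E skipped, D skipped.
Slots: [1:G] [2:C] [3:F] [4:H] [5:A] [6:B]
Profit = 36 + 53 + 55 + 37 + 41 + 48 = 270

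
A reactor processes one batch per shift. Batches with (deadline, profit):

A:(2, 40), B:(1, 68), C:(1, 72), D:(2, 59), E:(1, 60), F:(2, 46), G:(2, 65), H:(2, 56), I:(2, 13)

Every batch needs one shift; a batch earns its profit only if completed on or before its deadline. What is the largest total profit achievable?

Profit order: C=72 B=68 G=65 E=60 D=59 H=56 F=46 A=40 I=13
Assign: C→slot 1, B skipped, G→slot 2, E skipped, D skipped, H skipped, F skipped, A skipped, I skipped.
Slots: [1:C] [2:G]
Profit = 72 + 65 = 137

137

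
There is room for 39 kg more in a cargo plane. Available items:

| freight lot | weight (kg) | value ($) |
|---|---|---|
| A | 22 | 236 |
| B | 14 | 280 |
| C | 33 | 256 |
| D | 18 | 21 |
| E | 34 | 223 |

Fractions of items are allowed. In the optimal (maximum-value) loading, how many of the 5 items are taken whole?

Ratios (sorted): B 20.00, A 10.73, C 7.76, E 6.56, D 1.17
take B (14 @ 280); take A (22 @ 236); take 3/33 of C → 23.27. Capacity used 39/39.
2 item(s) taken whole; one partial (take 3/33 of C).

2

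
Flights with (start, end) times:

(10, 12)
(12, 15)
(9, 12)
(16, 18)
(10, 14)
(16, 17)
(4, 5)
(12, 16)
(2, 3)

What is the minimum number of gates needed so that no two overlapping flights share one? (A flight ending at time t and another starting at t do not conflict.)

The answer is the maximum number of intervals overlapping at any instant.
Events (time:±→running): 2:+→1 3:-→0 4:+→1 5:-→0 9:+→1 10:+→2 10:+→3 … peak 3.

3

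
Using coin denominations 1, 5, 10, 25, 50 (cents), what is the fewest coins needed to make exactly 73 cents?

Greedy: take as many of the largest coin as possible, then repeat with the remainder.
73 = 1×50 + 2×10 + 3×1
Total coins = 1 + 2 + 3 = 6

6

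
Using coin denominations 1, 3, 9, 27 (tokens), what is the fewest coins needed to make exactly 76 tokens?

6

Greedy: take as many of the largest coin as possible, then repeat with the remainder.
76 = 2×27 + 2×9 + 1×3 + 1×1
Total coins = 2 + 2 + 1 + 1 = 6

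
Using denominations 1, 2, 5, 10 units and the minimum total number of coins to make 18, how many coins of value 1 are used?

Use the largest denomination that fits, subtract, and repeat.
18 = 1×10 + 1×5 + 1×2 + 1×1
Count of 1: 1

1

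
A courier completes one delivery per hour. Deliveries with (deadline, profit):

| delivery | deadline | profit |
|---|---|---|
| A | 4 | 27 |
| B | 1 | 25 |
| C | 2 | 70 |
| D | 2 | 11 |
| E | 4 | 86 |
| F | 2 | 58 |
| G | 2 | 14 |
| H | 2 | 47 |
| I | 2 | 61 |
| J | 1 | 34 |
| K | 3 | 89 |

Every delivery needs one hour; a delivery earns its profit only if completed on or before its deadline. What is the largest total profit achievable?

306

By profit: K(d3,89), E(d4,86), C(d2,70), I(d2,61), F(d2,58), H(d2,47), J(d1,34), A(d4,27), B(d1,25), G(d2,14), D(d2,11)
K→slot 3; E→slot 4; C→slot 2; I→slot 1; F skipped; H skipped; J skipped; A skipped; B skipped; G skipped; D skipped.
Profit = 61 + 70 + 89 + 86 = 306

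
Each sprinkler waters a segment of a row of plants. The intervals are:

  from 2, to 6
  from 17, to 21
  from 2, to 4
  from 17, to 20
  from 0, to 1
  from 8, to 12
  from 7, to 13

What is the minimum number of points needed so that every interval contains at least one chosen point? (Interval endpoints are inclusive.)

4

By right end: [0,1]  [2,4]  [2,6]  [8,12]  [7,13]  [17,20]  [17,21]
[0,1] uncovered → point at 1; [2,4] uncovered → point at 4; [8,12] uncovered → point at 12; [17,20] uncovered → point at 20.
Points: 1, 4, 12, 20 (4 total).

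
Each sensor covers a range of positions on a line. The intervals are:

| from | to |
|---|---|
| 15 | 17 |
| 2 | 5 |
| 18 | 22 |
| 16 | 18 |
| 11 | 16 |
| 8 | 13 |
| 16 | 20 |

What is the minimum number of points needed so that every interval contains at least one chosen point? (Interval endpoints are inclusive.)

Sort by right endpoint; whenever an interval is uncovered, place a point at its right end.
By right end: [2,5]  [8,13]  [11,16]  [15,17]  [16,18]  [16,20]  [18,22]
[2,5] uncovered → point at 5; [8,13] uncovered → point at 13; [15,17] uncovered → point at 17; [18,22] uncovered → point at 22.
Points: 5, 13, 17, 22 (4 total).

4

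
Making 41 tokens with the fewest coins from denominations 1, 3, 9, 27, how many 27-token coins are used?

41 = 1×27 + 1×9 + 1×3 + 2×1
Count of 27: 1

1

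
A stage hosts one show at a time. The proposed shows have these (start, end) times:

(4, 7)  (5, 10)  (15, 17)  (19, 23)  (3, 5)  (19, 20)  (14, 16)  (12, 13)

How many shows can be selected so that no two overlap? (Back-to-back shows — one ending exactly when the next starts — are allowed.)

By end time: (3,5), (4,7), (5,10), (12,13), (14,16), (15,17), (19,20), (19,23).
Pick (3,5); next start ≥ 5 → (5,10); next start ≥ 10 → (12,13); next start ≥ 13 → (14,16); next start ≥ 16 → (19,20).
Selected 5 shows.

5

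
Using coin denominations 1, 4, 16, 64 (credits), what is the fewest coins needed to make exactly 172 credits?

Greedy: take as many of the largest coin as possible, then repeat with the remainder.
172 − 2×64→44 − 2×16→12 − 3×4→0
Total coins = 2 + 2 + 3 = 7

7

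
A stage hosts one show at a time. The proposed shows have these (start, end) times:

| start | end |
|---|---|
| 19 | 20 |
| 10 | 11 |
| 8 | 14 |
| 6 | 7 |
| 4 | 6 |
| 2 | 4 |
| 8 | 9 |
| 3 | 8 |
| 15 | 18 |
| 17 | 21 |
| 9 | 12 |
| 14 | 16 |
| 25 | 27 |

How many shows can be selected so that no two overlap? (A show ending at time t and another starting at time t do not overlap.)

Sort by end time and greedily take each interval whose start is ≥ the last chosen end.
Sorted by end: (2,4)  (4,6)  (6,7)  (3,8)  (8,9)  (10,11)  (9,12)  (8,14)  (14,16)  (15,18)  (19,20)  (17,21)  (25,27)
take (2,4); take (4,6); take (6,7); take (8,9); take (10,11); skip (9,12); take (14,16); skip (15,18); take (19,20); take (25,27).
Selected 8 shows.

8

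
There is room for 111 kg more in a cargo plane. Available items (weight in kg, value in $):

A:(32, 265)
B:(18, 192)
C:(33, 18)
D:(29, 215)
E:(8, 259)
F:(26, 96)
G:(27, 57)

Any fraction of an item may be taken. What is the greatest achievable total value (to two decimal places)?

1019.62

Order: E (259/8=32.38) > B (192/18=10.67) > A (265/32=8.28) > D (215/29=7.41) > F (96/26=3.69) > G (57/27=2.11) > C (18/33=0.55)
Fill: take E (8 @ 259) → take B (18 @ 192) → take A (32 @ 265) → take D (29 @ 215) → take 24/26 of F → 88.62; 111/111 used.
Total value = 1019.62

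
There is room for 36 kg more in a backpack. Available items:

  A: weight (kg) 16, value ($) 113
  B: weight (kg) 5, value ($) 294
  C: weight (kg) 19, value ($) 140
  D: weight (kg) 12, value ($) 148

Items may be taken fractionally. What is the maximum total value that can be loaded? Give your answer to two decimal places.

Greedy by value/weight ratio, highest first.
Ratios (sorted): B 58.80, D 12.33, C 7.37, A 7.06
take B (5 @ 294); take D (12 @ 148); take C (19 @ 140). Capacity used 36/36.
Total value = 582.00

582.00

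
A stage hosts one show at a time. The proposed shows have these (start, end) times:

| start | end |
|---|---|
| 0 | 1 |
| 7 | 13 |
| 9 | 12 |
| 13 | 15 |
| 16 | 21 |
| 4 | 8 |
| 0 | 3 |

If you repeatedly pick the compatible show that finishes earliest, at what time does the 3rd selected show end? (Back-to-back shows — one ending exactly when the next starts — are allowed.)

12

Sort by end time and greedily take each interval whose start is ≥ the last chosen end.
Sorted by end: (0,1)  (0,3)  (4,8)  (9,12)  (7,13)  (13,15)  (16,21)
take (0,1); take (4,8); take (9,12); take (13,15); take (16,21).
Selected: (0,1) (4,8) (9,12) (13,15) (16,21)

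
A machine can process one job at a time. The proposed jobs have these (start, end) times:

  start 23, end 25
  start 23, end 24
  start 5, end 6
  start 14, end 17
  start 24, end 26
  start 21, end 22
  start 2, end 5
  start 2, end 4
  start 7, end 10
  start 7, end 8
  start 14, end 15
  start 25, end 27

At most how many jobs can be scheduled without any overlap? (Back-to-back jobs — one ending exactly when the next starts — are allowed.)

Order by finish time; keep every interval that doesn't clash with the previous kept one.
Sorted by end: (2,4)  (2,5)  (5,6)  (7,8)  (7,10)  (14,15)  (14,17)  (21,22)  (23,24)  (23,25)  (24,26)  (25,27)
take (2,4); skip (2,5); take (5,6); take (7,8); take (14,15); take (21,22); take (23,24); take (24,26).
Selected 7 jobs.

7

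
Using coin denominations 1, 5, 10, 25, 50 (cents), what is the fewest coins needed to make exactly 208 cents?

8

208 = 4×50 + 1×5 + 3×1
Total coins = 4 + 1 + 3 = 8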